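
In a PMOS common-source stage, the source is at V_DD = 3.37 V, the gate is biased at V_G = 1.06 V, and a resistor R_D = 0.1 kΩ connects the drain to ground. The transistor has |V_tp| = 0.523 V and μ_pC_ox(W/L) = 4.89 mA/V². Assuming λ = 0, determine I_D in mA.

V_SG = V_DD − V_G = 3.37 − 1.06 = 2.31 V, so V_ov = 2.31 − 0.523 = 1.79 V.
Assume saturation: I_D = ½ k_p V_ov² = 0.5 × 4.89 × 1.79² = 7.81 mA, giving V_SD = V_DD − I_D R_D = 3.37 − 7.81 × 0.1 = 2.59 V.
V_SD = 2.59 V ≥ V_ov = 1.79 V, confirming saturation.

I_D = 7.81 mA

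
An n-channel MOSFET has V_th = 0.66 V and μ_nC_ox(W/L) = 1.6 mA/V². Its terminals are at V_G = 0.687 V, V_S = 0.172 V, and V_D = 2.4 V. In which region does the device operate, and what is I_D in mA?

V_GS = V_G − V_S = 0.687 − 0.172 = 0.515 V; V_DS = V_D − V_S = 2.4 − 0.172 = 2.23 V.
V_GS = 0.515 V < V_th = 0.66 V, so the transistor is in cutoff.

Cutoff; I_D = 0 mA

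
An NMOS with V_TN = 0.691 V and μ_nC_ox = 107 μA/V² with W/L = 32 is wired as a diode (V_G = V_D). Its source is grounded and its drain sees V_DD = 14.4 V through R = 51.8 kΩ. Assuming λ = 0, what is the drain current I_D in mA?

With gate tied to drain, V_GS = V_DS ≥ V_GS − V_TN, so the device is in saturation.
k_n = μ_nC_ox · (W/L) = 3.424 mA/V².
KCL at the drain: ½ k_n (V_GS − V_TN)² = (V_DD − V_GS)/R.
Let x = V_GS − 0.691. Then 88.7 x² + x − 13.71 = 0, giving x = 0.388 V (positive root), so V_GS = 1.08 V.
I_D = (V_DD − V_GS)/R = (14.4 − 1.08) / 51.8 = 0.257 mA.

I_D = 0.257 mA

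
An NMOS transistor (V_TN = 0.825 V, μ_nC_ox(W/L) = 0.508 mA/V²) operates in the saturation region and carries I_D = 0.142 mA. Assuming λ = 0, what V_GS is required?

In saturation I_D = ½ k_n (V_GS − V_TN)², so V_GS − V_TN = √(2 I_D / k_n) = √(2 × 0.142 / 0.508) = 0.748 V.
V_GS = 0.825 + 0.748 = 1.57 V.

V_GS = 1.57 V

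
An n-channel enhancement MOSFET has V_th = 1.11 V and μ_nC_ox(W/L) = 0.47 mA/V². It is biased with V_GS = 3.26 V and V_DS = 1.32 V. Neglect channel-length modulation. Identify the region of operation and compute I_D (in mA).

Triode; I_D = 0.924 mA

V_ov = V_GS − V_th = 3.26 − 1.11 = 2.15 V.
Since V_DS = 1.32 V < V_ov = 2.15 V, the device is in the triode region.
I_D = k_n [V_ov · V_DS − ½ V_DS²] = 0.47 × [2.15 × 1.32 − 0.5 × 1.32²] = 0.924 mA.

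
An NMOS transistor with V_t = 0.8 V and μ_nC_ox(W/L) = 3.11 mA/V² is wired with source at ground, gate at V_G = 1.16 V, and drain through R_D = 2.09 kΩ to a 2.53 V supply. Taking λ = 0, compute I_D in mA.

V_GS = V_G = 1.16 V, so V_ov = 1.16 − 0.8 = 0.36 V.
Assume saturation: I_D = ½ k_n V_ov² = 0.5 × 3.11 × 0.36² = 0.202 mA, giving V_DS = V_DD − I_D R_D = 2.53 − 0.202 × 2.09 = 2.11 V.
V_DS = 2.11 V ≥ V_ov = 0.36 V, confirming saturation.

I_D = 0.202 mA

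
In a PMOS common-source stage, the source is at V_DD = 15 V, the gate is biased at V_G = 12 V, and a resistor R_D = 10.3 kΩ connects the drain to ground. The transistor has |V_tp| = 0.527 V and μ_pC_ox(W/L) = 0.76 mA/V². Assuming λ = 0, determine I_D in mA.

I_D = 1.37 mA

V_SG = V_DD − V_G = 15 − 12 = 3 V, so V_ov = 3 − 0.527 = 2.47 V.
Assume saturation: I_D = ½ k_p V_ov² = 0.5 × 0.76 × 2.47² = 2.32 mA, giving V_SD = V_DD − I_D R_D = 15 − 2.32 × 10.3 = -8.94 V.
But -8.94 V < V_ov = 2.47 V, so the device is actually in triode.
In triode I_D = k_p[V_ov V_SD − ½ V_SD²] and I_D = (V_DD − V_SD)/R_D. Equating: 3.91 V_SD² − 20.36 V_SD + 15 = 0, giving V_SD = 0.889 V (the root below V_ov).
I_D = (15 − 0.889) / 10.3 = 1.37 mA.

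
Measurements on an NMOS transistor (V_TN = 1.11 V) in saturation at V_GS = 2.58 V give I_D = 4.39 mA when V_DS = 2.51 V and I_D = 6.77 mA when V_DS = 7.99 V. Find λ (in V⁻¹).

With V_GS fixed, I_D ∝ (1 + λ V_DS) in saturation, so I_D2/I_D1 = (1 + λ V_DS2)/(1 + λ V_DS1).
6.77/4.39 = 1.542 = (1 + 7.99 λ)/(1 + 2.51 λ).
Solving: λ (I_D1 V_DS2 − I_D2 V_DS1) = I_D2 − I_D1, so λ = (6.77 − 4.39) / (4.39 × 7.99 − 6.77 × 2.51) = 2.38 / 18.1 = 0.132 V⁻¹.

λ = 0.132 V⁻¹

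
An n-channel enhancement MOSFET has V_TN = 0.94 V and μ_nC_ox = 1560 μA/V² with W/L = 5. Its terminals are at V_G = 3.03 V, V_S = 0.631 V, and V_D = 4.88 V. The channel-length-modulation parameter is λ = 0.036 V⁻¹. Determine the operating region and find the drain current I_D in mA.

Saturation; I_D = 9.57 mA

V_GS = V_G − V_S = 3.03 − 0.631 = 2.4 V; V_DS = V_D − V_S = 4.88 − 0.631 = 4.25 V.
k_n = μ_nC_ox · (W/L) = 7.8 mA/V².
V_ov = V_GS − V_TN = 2.4 − 0.94 = 1.46 V.
Since V_DS = 4.25 V ≥ V_ov = 1.46 V, the device is in saturation.
I_D = ½ k_n V_ov² (1 + λ V_DS) = 0.5 × 7.8 × 1.46² × (1 + 0.036 × 4.25) = 9.57 mA.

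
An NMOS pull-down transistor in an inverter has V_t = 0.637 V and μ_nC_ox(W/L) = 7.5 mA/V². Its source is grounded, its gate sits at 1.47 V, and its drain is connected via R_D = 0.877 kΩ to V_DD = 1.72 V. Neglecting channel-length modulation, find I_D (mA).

I_D = 1.60 mA

V_GS = V_G = 1.47 V, so V_ov = 1.47 − 0.637 = 0.833 V.
Assume saturation: I_D = ½ k_n V_ov² = 0.5 × 7.5 × 0.833² = 2.6 mA, giving V_DS = V_DD − I_D R_D = 1.72 − 2.6 × 0.877 = -0.562 V.
But -0.562 V < V_ov = 0.833 V, so the device is actually in triode.
In triode I_D = k_n[V_ov V_DS − ½ V_DS²] and I_D = (V_DD − V_DS)/R_D. Equating: 3.29 V_DS² − 6.479 V_DS + 1.72 = 0, giving V_DS = 0.316 V (the root below V_ov).
I_D = (1.72 − 0.316) / 0.877 = 1.6 mA.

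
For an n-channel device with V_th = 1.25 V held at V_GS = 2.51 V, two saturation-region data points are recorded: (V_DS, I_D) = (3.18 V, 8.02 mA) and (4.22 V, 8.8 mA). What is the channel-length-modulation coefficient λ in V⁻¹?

λ = 0.133 V⁻¹

With V_GS fixed, I_D ∝ (1 + λ V_DS) in saturation, so I_D2/I_D1 = (1 + λ V_DS2)/(1 + λ V_DS1).
8.8/8.02 = 1.097 = (1 + 4.22 λ)/(1 + 3.18 λ).
Solving: λ (I_D1 V_DS2 − I_D2 V_DS1) = I_D2 − I_D1, so λ = (8.8 − 8.02) / (8.02 × 4.22 − 8.8 × 3.18) = 0.78 / 5.86 = 0.133 V⁻¹.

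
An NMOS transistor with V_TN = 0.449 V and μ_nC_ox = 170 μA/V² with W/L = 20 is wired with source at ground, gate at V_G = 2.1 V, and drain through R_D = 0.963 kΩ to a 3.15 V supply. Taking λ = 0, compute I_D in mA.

I_D = 2.67 mA

V_GS = V_G = 2.1 V, so V_ov = 2.1 − 0.449 = 1.65 V.
k_n = μ_nC_ox · (W/L) = 3.4 mA/V².
Assume saturation: I_D = ½ k_n V_ov² = 0.5 × 3.4 × 1.65² = 4.63 mA, giving V_DS = V_DD − I_D R_D = 3.15 − 4.63 × 0.963 = -1.31 V.
But -1.31 V < V_ov = 1.65 V, so the device is actually in triode.
In triode I_D = k_n[V_ov V_DS − ½ V_DS²] and I_D = (V_DD − V_DS)/R_D. Equating: 1.64 V_DS² − 6.406 V_DS + 3.15 = 0, giving V_DS = 0.577 V (the root below V_ov).
I_D = (3.15 − 0.577) / 0.963 = 2.67 mA.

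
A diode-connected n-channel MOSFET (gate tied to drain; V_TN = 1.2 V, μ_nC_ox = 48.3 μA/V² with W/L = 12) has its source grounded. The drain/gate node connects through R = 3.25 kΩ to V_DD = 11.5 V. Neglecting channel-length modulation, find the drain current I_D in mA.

With gate tied to drain, V_GS = V_DS ≥ V_GS − V_TN, so the device is in saturation.
k_n = μ_nC_ox · (W/L) = 0.5796 mA/V².
KCL at the drain: ½ k_n (V_GS − V_TN)² = (V_DD − V_GS)/R.
Let x = V_GS − 1.2. Then 0.942 x² + x − 10.3 = 0, giving x = 2.82 V (positive root), so V_GS = 4.02 V.
I_D = (V_DD − V_GS)/R = (11.5 − 4.02) / 3.25 = 2.3 mA.

I_D = 2.30 mA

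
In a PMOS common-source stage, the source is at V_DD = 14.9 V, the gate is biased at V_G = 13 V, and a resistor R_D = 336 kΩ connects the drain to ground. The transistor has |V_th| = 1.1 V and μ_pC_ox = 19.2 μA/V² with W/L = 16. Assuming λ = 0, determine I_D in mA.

V_SG = V_DD − V_G = 14.9 − 13 = 1.9 V, so V_ov = 1.9 − 1.1 = 0.8 V.
k_p = μ_pC_ox · (W/L) = 0.3072 mA/V².
Assume saturation: I_D = ½ k_p V_ov² = 0.5 × 0.3072 × 0.8² = 0.0983 mA, giving V_SD = V_DD − I_D R_D = 14.9 − 0.0983 × 336 = -18.1 V.
But -18.1 V < V_ov = 0.8 V, so the device is actually in triode.
In triode I_D = k_p[V_ov V_SD − ½ V_SD²] and I_D = (V_DD − V_SD)/R_D. Equating: 51.6 V_SD² − 83.58 V_SD + 14.9 = 0, giving V_SD = 0.204 V (the root below V_ov).
I_D = (14.9 − 0.204) / 336 = 0.0437 mA.

I_D = 0.0437 mA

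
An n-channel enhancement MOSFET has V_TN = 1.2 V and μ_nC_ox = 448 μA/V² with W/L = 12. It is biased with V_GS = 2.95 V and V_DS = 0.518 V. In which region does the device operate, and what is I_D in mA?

Triode; I_D = 4.15 mA

k_n = μ_nC_ox · (W/L) = 5.376 mA/V².
V_ov = V_GS − V_TN = 2.95 − 1.2 = 1.75 V.
Since V_DS = 0.518 V < V_ov = 1.75 V, the device is in the triode region.
I_D = k_n [V_ov · V_DS − ½ V_DS²] = 5.376 × [1.75 × 0.518 − 0.5 × 0.518²] = 4.15 mA.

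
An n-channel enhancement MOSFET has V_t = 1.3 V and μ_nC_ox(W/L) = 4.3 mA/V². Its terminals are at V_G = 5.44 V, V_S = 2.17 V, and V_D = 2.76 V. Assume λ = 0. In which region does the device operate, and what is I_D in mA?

Triode; I_D = 4.25 mA

V_GS = V_G − V_S = 5.44 − 2.17 = 3.27 V; V_DS = V_D − V_S = 2.76 − 2.17 = 0.59 V.
V_ov = V_GS − V_t = 3.27 − 1.3 = 1.97 V.
Since V_DS = 0.59 V < V_ov = 1.97 V, the device is in the triode region.
I_D = k_n [V_ov · V_DS − ½ V_DS²] = 4.3 × [1.97 × 0.59 − 0.5 × 0.59²] = 4.25 mA.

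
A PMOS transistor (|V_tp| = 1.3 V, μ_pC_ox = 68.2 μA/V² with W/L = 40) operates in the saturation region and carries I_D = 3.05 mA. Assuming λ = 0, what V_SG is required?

V_SG = 2.80 V

k_p = μ_pC_ox · (W/L) = 2.728 mA/V².
In saturation I_D = ½ k_p (V_SG − |V_tp|)², so V_SG − |V_tp| = √(2 I_D / k_p) = √(2 × 3.05 / 2.728) = 1.5 V.
V_SG = 1.3 + 1.5 = 2.8 V.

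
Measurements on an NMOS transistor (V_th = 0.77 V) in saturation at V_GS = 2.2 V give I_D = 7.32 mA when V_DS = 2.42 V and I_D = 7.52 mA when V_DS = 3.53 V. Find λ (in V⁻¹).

λ = 0.0262 V⁻¹

With V_GS fixed, I_D ∝ (1 + λ V_DS) in saturation, so I_D2/I_D1 = (1 + λ V_DS2)/(1 + λ V_DS1).
7.52/7.32 = 1.027 = (1 + 3.53 λ)/(1 + 2.42 λ).
Solving: λ (I_D1 V_DS2 − I_D2 V_DS1) = I_D2 − I_D1, so λ = (7.52 − 7.32) / (7.32 × 3.53 − 7.52 × 2.42) = 0.2 / 7.64 = 0.0262 V⁻¹.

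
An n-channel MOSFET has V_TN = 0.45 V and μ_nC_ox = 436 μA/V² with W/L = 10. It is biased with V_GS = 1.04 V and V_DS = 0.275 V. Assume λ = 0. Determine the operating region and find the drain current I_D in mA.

Triode; I_D = 0.543 mA

k_n = μ_nC_ox · (W/L) = 4.36 mA/V².
V_ov = V_GS − V_TN = 1.04 − 0.45 = 0.59 V.
Since V_DS = 0.275 V < V_ov = 0.59 V, the device is in the triode region.
I_D = k_n [V_ov · V_DS − ½ V_DS²] = 4.36 × [0.59 × 0.275 − 0.5 × 0.275²] = 0.543 mA.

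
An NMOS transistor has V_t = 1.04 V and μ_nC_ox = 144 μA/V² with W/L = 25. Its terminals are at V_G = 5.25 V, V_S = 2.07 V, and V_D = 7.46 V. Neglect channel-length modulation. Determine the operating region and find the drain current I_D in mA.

V_GS = V_G − V_S = 5.25 − 2.07 = 3.18 V; V_DS = V_D − V_S = 7.46 − 2.07 = 5.39 V.
k_n = μ_nC_ox · (W/L) = 3.6 mA/V².
V_ov = V_GS − V_t = 3.18 − 1.04 = 2.14 V.
Since V_DS = 5.39 V ≥ V_ov = 2.14 V, the device is in saturation.
I_D = ½ k_n V_ov² = 0.5 × 3.6 × 2.14² = 8.24 mA.

Saturation; I_D = 8.24 mA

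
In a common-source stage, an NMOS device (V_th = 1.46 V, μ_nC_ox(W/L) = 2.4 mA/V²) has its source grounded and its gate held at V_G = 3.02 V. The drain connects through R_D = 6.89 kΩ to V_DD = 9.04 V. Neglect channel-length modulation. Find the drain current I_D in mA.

I_D = 1.26 mA

V_GS = V_G = 3.02 V, so V_ov = 3.02 − 1.46 = 1.56 V.
Assume saturation: I_D = ½ k_n V_ov² = 0.5 × 2.4 × 1.56² = 2.92 mA, giving V_DS = V_DD − I_D R_D = 9.04 − 2.92 × 6.89 = -11.1 V.
But -11.1 V < V_ov = 1.56 V, so the device is actually in triode.
In triode I_D = k_n[V_ov V_DS − ½ V_DS²] and I_D = (V_DD − V_DS)/R_D. Equating: 8.27 V_DS² − 26.8 V_DS + 9.04 = 0, giving V_DS = 0.383 V (the root below V_ov).
I_D = (9.04 − 0.383) / 6.89 = 1.26 mA.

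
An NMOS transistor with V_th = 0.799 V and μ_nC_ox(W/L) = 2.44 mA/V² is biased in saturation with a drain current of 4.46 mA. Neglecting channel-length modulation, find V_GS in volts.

In saturation I_D = ½ k_n (V_GS − V_th)², so V_GS − V_th = √(2 I_D / k_n) = √(2 × 4.46 / 2.44) = 1.91 V.
V_GS = 0.799 + 1.91 = 2.71 V.

V_GS = 2.71 V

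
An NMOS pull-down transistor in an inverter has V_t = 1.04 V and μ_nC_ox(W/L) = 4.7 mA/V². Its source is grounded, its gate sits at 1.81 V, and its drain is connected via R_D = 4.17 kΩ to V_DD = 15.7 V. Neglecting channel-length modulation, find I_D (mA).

V_GS = V_G = 1.81 V, so V_ov = 1.81 − 1.04 = 0.77 V.
Assume saturation: I_D = ½ k_n V_ov² = 0.5 × 4.7 × 0.77² = 1.39 mA, giving V_DS = V_DD − I_D R_D = 15.7 − 1.39 × 4.17 = 9.89 V.
V_DS = 9.89 V ≥ V_ov = 0.77 V, confirming saturation.

I_D = 1.39 mA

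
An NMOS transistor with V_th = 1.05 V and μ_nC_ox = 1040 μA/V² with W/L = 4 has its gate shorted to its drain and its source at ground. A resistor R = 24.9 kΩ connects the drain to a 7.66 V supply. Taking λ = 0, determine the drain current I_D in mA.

With gate tied to drain, V_GS = V_DS ≥ V_GS − V_th, so the device is in saturation.
k_n = μ_nC_ox · (W/L) = 4.16 mA/V².
KCL at the drain: ½ k_n (V_GS − V_th)² = (V_DD − V_GS)/R.
Let x = V_GS − 1.05. Then 51.8 x² + x − 6.61 = 0, giving x = 0.348 V (positive root), so V_GS = 1.4 V.
I_D = (V_DD − V_GS)/R = (7.66 − 1.4) / 24.9 = 0.251 mA.

I_D = 0.251 mA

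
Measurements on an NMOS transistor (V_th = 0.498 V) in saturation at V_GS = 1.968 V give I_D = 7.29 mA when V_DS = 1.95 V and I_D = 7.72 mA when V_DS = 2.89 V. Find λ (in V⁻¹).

λ = 0.0715 V⁻¹

With V_GS fixed, I_D ∝ (1 + λ V_DS) in saturation, so I_D2/I_D1 = (1 + λ V_DS2)/(1 + λ V_DS1).
7.72/7.29 = 1.059 = (1 + 2.89 λ)/(1 + 1.95 λ).
Solving: λ (I_D1 V_DS2 − I_D2 V_DS1) = I_D2 − I_D1, so λ = (7.72 − 7.29) / (7.29 × 2.89 − 7.72 × 1.95) = 0.43 / 6.01 = 0.0715 V⁻¹.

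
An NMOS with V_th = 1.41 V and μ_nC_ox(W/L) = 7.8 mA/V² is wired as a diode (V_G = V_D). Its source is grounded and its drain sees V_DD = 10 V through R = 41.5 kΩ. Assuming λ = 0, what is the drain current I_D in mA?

With gate tied to drain, V_GS = V_DS ≥ V_GS − V_th, so the device is in saturation.
KCL at the drain: ½ k_n (V_GS − V_th)² = (V_DD − V_GS)/R.
Let x = V_GS − 1.41. Then 162 x² + x − 8.59 = 0, giving x = 0.227 V (positive root), so V_GS = 1.64 V.
I_D = (V_DD − V_GS)/R = (10 − 1.64) / 41.5 = 0.202 mA.

I_D = 0.202 mA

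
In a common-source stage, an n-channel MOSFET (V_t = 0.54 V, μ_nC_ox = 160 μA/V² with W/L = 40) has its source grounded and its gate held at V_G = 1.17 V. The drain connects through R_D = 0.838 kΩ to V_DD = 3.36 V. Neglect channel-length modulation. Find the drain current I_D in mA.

I_D = 1.27 mA

V_GS = V_G = 1.17 V, so V_ov = 1.17 − 0.54 = 0.63 V.
k_n = μ_nC_ox · (W/L) = 6.4 mA/V².
Assume saturation: I_D = ½ k_n V_ov² = 0.5 × 6.4 × 0.63² = 1.27 mA, giving V_DS = V_DD − I_D R_D = 3.36 − 1.27 × 0.838 = 2.3 V.
V_DS = 2.3 V ≥ V_ov = 0.63 V, confirming saturation.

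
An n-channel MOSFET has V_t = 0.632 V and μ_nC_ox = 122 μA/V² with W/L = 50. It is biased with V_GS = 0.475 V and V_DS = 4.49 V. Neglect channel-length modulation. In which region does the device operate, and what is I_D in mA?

V_GS = 0.475 V < V_t = 0.632 V, so the transistor is in cutoff.

Cutoff; I_D = 0 mA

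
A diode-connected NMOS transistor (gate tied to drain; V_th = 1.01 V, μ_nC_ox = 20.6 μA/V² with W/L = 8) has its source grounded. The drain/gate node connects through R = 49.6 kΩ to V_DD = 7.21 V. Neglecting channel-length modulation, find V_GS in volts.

V_GS = 2.13 V

With gate tied to drain, V_GS = V_DS ≥ V_GS − V_th, so the device is in saturation.
k_n = μ_nC_ox · (W/L) = 0.1648 mA/V².
KCL at the drain: ½ k_n (V_GS − V_th)² = (V_DD − V_GS)/R.
Let x = V_GS − 1.01. Then 4.09 x² + x − 6.2 = 0, giving x = 1.12 V (positive root), so V_GS = 2.13 V.
I_D = (V_DD − V_GS)/R = (7.21 − 2.13) / 49.6 = 0.103 mA.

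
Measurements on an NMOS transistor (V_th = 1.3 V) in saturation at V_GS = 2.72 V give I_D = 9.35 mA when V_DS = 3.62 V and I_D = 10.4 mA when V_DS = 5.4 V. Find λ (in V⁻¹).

λ = 0.0818 V⁻¹

With V_GS fixed, I_D ∝ (1 + λ V_DS) in saturation, so I_D2/I_D1 = (1 + λ V_DS2)/(1 + λ V_DS1).
10.4/9.35 = 1.112 = (1 + 5.4 λ)/(1 + 3.62 λ).
Solving: λ (I_D1 V_DS2 − I_D2 V_DS1) = I_D2 − I_D1, so λ = (10.4 − 9.35) / (9.35 × 5.4 − 10.4 × 3.62) = 1.05 / 12.8 = 0.0818 V⁻¹.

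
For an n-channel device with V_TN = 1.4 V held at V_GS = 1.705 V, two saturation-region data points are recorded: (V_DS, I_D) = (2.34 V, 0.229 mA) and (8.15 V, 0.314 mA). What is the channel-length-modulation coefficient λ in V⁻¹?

With V_GS fixed, I_D ∝ (1 + λ V_DS) in saturation, so I_D2/I_D1 = (1 + λ V_DS2)/(1 + λ V_DS1).
0.314/0.229 = 1.371 = (1 + 8.15 λ)/(1 + 2.34 λ).
Solving: λ (I_D1 V_DS2 − I_D2 V_DS1) = I_D2 − I_D1, so λ = (0.314 − 0.229) / (0.229 × 8.15 − 0.314 × 2.34) = 0.085 / 1.13 = 0.0751 V⁻¹.

λ = 0.0751 V⁻¹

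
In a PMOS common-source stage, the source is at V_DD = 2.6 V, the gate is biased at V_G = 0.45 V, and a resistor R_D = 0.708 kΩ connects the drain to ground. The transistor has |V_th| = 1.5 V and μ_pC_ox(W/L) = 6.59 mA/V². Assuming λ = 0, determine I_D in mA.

V_SG = V_DD − V_G = 2.6 − 0.45 = 2.15 V, so V_ov = 2.15 − 1.5 = 0.65 V.
Assume saturation: I_D = ½ k_p V_ov² = 0.5 × 6.59 × 0.65² = 1.39 mA, giving V_SD = V_DD − I_D R_D = 2.6 − 1.39 × 0.708 = 1.61 V.
V_SD = 1.61 V ≥ V_ov = 0.65 V, confirming saturation.

I_D = 1.39 mA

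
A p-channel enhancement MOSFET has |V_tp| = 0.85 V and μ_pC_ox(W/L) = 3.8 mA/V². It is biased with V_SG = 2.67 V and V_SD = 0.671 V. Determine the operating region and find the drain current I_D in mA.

Triode; I_D = 3.79 mA

V_ov = V_SG − |V_tp| = 2.67 − 0.85 = 1.82 V.
Since V_SD = 0.671 V < V_ov = 1.82 V, the device is in the triode region.
I_D = k_p [V_ov · V_SD − ½ V_SD²] = 3.8 × [1.82 × 0.671 − 0.5 × 0.671²] = 3.79 mA.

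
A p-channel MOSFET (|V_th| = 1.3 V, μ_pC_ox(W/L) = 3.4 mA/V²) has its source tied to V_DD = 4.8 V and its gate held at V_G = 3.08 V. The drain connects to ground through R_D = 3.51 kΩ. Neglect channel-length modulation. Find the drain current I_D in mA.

V_SG = V_DD − V_G = 4.8 − 3.08 = 1.72 V, so V_ov = 1.72 − 1.3 = 0.42 V.
Assume saturation: I_D = ½ k_p V_ov² = 0.5 × 3.4 × 0.42² = 0.3 mA, giving V_SD = V_DD − I_D R_D = 4.8 − 0.3 × 3.51 = 3.75 V.
V_SD = 3.75 V ≥ V_ov = 0.42 V, confirming saturation.

I_D = 0.300 mA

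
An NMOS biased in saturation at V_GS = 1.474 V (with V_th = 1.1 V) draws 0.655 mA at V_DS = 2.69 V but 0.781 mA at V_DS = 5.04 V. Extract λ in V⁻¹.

With V_GS fixed, I_D ∝ (1 + λ V_DS) in saturation, so I_D2/I_D1 = (1 + λ V_DS2)/(1 + λ V_DS1).
0.781/0.655 = 1.192 = (1 + 5.04 λ)/(1 + 2.69 λ).
Solving: λ (I_D1 V_DS2 − I_D2 V_DS1) = I_D2 − I_D1, so λ = (0.781 − 0.655) / (0.655 × 5.04 − 0.781 × 2.69) = 0.126 / 1.2 = 0.105 V⁻¹.

λ = 0.105 V⁻¹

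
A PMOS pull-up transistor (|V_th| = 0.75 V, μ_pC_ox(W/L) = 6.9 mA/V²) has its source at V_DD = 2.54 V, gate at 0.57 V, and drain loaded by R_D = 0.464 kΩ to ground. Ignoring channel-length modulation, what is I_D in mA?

V_SG = V_DD − V_G = 2.54 − 0.57 = 1.97 V, so V_ov = 1.97 − 0.75 = 1.22 V.
Assume saturation: I_D = ½ k_p V_ov² = 0.5 × 6.9 × 1.22² = 5.13 mA, giving V_SD = V_DD − I_D R_D = 2.54 − 5.13 × 0.464 = 0.157 V.
But 0.157 V < V_ov = 1.22 V, so the device is actually in triode.
In triode I_D = k_p[V_ov V_SD − ½ V_SD²] and I_D = (V_DD − V_SD)/R_D. Equating: 1.6 V_SD² − 4.906 V_SD + 2.54 = 0, giving V_SD = 0.66 V (the root below V_ov).
I_D = (2.54 − 0.66) / 0.464 = 4.05 mA.

I_D = 4.05 mA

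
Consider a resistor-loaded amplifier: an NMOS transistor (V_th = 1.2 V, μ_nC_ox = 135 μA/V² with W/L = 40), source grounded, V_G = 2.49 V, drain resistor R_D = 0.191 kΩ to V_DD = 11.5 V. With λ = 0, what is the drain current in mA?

V_GS = V_G = 2.49 V, so V_ov = 2.49 − 1.2 = 1.29 V.
k_n = μ_nC_ox · (W/L) = 5.4 mA/V².
Assume saturation: I_D = ½ k_n V_ov² = 0.5 × 5.4 × 1.29² = 4.49 mA, giving V_DS = V_DD − I_D R_D = 11.5 − 4.49 × 0.191 = 10.6 V.
V_DS = 10.6 V ≥ V_ov = 1.29 V, confirming saturation.

I_D = 4.49 mA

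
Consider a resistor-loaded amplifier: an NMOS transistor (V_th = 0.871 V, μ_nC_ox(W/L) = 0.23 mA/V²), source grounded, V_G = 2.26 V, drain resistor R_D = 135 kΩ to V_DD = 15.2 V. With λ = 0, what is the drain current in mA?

I_D = 0.110 mA

V_GS = V_G = 2.26 V, so V_ov = 2.26 − 0.871 = 1.39 V.
Assume saturation: I_D = ½ k_n V_ov² = 0.5 × 0.23 × 1.39² = 0.222 mA, giving V_DS = V_DD − I_D R_D = 15.2 − 0.222 × 135 = -14.8 V.
But -14.8 V < V_ov = 1.39 V, so the device is actually in triode.
In triode I_D = k_n[V_ov V_DS − ½ V_DS²] and I_D = (V_DD − V_DS)/R_D. Equating: 15.5 V_DS² − 44.13 V_DS + 15.2 = 0, giving V_DS = 0.401 V (the root below V_ov).
I_D = (15.2 − 0.401) / 135 = 0.11 mA.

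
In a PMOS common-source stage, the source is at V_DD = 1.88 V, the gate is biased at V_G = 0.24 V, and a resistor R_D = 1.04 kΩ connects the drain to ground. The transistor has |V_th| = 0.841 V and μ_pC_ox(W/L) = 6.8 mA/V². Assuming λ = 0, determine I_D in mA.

I_D = 1.47 mA

V_SG = V_DD − V_G = 1.88 − 0.24 = 1.64 V, so V_ov = 1.64 − 0.841 = 0.799 V.
Assume saturation: I_D = ½ k_p V_ov² = 0.5 × 6.8 × 0.799² = 2.17 mA, giving V_SD = V_DD − I_D R_D = 1.88 − 2.17 × 1.04 = -0.377 V.
But -0.377 V < V_ov = 0.799 V, so the device is actually in triode.
In triode I_D = k_p[V_ov V_SD − ½ V_SD²] and I_D = (V_DD − V_SD)/R_D. Equating: 3.54 V_SD² − 6.651 V_SD + 1.88 = 0, giving V_SD = 0.347 V (the root below V_ov).
I_D = (1.88 − 0.347) / 1.04 = 1.47 mA.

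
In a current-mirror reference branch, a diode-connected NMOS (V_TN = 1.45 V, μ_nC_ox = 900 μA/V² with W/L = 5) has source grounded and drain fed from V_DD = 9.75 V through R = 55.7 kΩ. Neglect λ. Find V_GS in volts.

With gate tied to drain, V_GS = V_DS ≥ V_GS − V_TN, so the device is in saturation.
k_n = μ_nC_ox · (W/L) = 4.5 mA/V².
KCL at the drain: ½ k_n (V_GS − V_TN)² = (V_DD − V_GS)/R.
Let x = V_GS − 1.45. Then 125 x² + x − 8.3 = 0, giving x = 0.253 V (positive root), so V_GS = 1.7 V.
I_D = (V_DD − V_GS)/R = (9.75 − 1.7) / 55.7 = 0.144 mA.

V_GS = 1.70 V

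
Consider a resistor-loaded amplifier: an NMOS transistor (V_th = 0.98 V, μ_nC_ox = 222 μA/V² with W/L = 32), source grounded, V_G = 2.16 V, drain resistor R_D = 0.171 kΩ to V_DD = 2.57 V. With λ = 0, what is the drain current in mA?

V_GS = V_G = 2.16 V, so V_ov = 2.16 − 0.98 = 1.18 V.
k_n = μ_nC_ox · (W/L) = 7.104 mA/V².
Assume saturation: I_D = ½ k_n V_ov² = 0.5 × 7.104 × 1.18² = 4.95 mA, giving V_DS = V_DD − I_D R_D = 2.57 − 4.95 × 0.171 = 1.72 V.
V_DS = 1.72 V ≥ V_ov = 1.18 V, confirming saturation.

I_D = 4.95 mA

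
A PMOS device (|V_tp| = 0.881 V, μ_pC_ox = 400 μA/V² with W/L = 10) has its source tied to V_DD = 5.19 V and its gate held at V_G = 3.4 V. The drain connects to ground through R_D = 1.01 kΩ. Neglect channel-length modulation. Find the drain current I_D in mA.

I_D = 1.65 mA

V_SG = V_DD − V_G = 5.19 − 3.4 = 1.79 V, so V_ov = 1.79 − 0.881 = 0.909 V.
k_p = μ_pC_ox · (W/L) = 4 mA/V².
Assume saturation: I_D = ½ k_p V_ov² = 0.5 × 4 × 0.909² = 1.65 mA, giving V_SD = V_DD − I_D R_D = 5.19 − 1.65 × 1.01 = 3.52 V.
V_SD = 3.52 V ≥ V_ov = 0.909 V, confirming saturation.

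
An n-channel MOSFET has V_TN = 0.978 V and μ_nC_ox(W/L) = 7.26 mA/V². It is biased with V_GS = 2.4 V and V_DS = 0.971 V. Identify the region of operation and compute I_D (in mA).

Triode; I_D = 6.60 mA

V_ov = V_GS − V_TN = 2.4 − 0.978 = 1.42 V.
Since V_DS = 0.971 V < V_ov = 1.42 V, the device is in the triode region.
I_D = k_n [V_ov · V_DS − ½ V_DS²] = 7.26 × [1.42 × 0.971 − 0.5 × 0.971²] = 6.6 mA.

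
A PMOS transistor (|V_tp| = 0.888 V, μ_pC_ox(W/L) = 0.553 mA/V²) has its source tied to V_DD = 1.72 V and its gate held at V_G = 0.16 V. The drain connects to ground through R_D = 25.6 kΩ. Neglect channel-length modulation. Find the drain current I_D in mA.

I_D = 0.0599 mA

V_SG = V_DD − V_G = 1.72 − 0.16 = 1.56 V, so V_ov = 1.56 − 0.888 = 0.672 V.
Assume saturation: I_D = ½ k_p V_ov² = 0.5 × 0.553 × 0.672² = 0.125 mA, giving V_SD = V_DD − I_D R_D = 1.72 − 0.125 × 25.6 = -1.48 V.
But -1.48 V < V_ov = 0.672 V, so the device is actually in triode.
In triode I_D = k_p[V_ov V_SD − ½ V_SD²] and I_D = (V_DD − V_SD)/R_D. Equating: 7.08 V_SD² − 10.51 V_SD + 1.72 = 0, giving V_SD = 0.187 V (the root below V_ov).
I_D = (1.72 − 0.187) / 25.6 = 0.0599 mA.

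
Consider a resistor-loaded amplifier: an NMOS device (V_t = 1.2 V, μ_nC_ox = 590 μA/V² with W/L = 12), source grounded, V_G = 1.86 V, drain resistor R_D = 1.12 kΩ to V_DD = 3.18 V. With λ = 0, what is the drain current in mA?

V_GS = V_G = 1.86 V, so V_ov = 1.86 − 1.2 = 0.66 V.
k_n = μ_nC_ox · (W/L) = 7.08 mA/V².
Assume saturation: I_D = ½ k_n V_ov² = 0.5 × 7.08 × 0.66² = 1.54 mA, giving V_DS = V_DD − I_D R_D = 3.18 − 1.54 × 1.12 = 1.45 V.
V_DS = 1.45 V ≥ V_ov = 0.66 V, confirming saturation.

I_D = 1.54 mA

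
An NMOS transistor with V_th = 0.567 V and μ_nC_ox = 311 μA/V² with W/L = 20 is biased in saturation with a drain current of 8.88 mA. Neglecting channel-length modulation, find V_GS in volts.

V_GS = 2.26 V

k_n = μ_nC_ox · (W/L) = 6.22 mA/V².
In saturation I_D = ½ k_n (V_GS − V_th)², so V_GS − V_th = √(2 I_D / k_n) = √(2 × 8.88 / 6.22) = 1.69 V.
V_GS = 0.567 + 1.69 = 2.26 V.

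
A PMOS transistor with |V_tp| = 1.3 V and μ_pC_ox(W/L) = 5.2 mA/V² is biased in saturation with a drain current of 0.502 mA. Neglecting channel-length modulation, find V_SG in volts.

In saturation I_D = ½ k_p (V_SG − |V_tp|)², so V_SG − |V_tp| = √(2 I_D / k_p) = √(2 × 0.502 / 5.2) = 0.439 V.
V_SG = 1.3 + 0.439 = 1.74 V.

V_SG = 1.74 V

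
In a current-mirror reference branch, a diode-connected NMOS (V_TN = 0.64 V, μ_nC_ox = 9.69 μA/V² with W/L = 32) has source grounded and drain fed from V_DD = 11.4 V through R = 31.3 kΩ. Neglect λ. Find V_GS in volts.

V_GS = 2.03 V

With gate tied to drain, V_GS = V_DS ≥ V_GS − V_TN, so the device is in saturation.
k_n = μ_nC_ox · (W/L) = 0.3101 mA/V².
KCL at the drain: ½ k_n (V_GS − V_TN)² = (V_DD − V_GS)/R.
Let x = V_GS − 0.64. Then 4.85 x² + x − 10.76 = 0, giving x = 1.39 V (positive root), so V_GS = 2.03 V.
I_D = (V_DD − V_GS)/R = (11.4 − 2.03) / 31.3 = 0.299 mA.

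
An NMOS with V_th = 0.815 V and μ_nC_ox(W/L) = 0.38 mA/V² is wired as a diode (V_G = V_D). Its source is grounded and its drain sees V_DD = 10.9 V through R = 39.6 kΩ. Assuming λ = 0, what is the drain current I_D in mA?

I_D = 0.227 mA

With gate tied to drain, V_GS = V_DS ≥ V_GS − V_th, so the device is in saturation.
KCL at the drain: ½ k_n (V_GS − V_th)² = (V_DD − V_GS)/R.
Let x = V_GS − 0.815. Then 7.52 x² + x − 10.09 = 0, giving x = 1.09 V (positive root), so V_GS = 1.91 V.
I_D = (V_DD − V_GS)/R = (10.9 − 1.91) / 39.6 = 0.227 mA.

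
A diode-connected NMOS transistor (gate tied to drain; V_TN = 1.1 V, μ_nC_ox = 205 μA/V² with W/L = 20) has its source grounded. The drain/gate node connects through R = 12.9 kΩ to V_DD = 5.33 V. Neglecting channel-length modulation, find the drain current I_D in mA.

With gate tied to drain, V_GS = V_DS ≥ V_GS − V_TN, so the device is in saturation.
k_n = μ_nC_ox · (W/L) = 4.1 mA/V².
KCL at the drain: ½ k_n (V_GS − V_TN)² = (V_DD − V_GS)/R.
Let x = V_GS − 1.1. Then 26.4 x² + x − 4.23 = 0, giving x = 0.381 V (positive root), so V_GS = 1.48 V.
I_D = (V_DD − V_GS)/R = (5.33 − 1.48) / 12.9 = 0.298 mA.

I_D = 0.298 mA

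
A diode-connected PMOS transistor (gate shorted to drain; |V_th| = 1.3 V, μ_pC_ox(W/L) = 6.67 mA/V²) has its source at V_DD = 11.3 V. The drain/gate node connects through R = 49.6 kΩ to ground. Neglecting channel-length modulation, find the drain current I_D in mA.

I_D = 0.197 mA

With gate tied to drain, V_SG = V_SD ≥ V_SG − |V_th|, so the device is in saturation.
KCL at the drain: ½ k_p (V_SG − |V_th|)² = (V_DD − V_SG)/R.
Let x = V_SG − 1.3. Then 165 x² + x − 10 = 0, giving x = 0.243 V (positive root), so V_SG = 1.54 V.
I_D = (V_DD − V_SG)/R = (11.3 − 1.54) / 49.6 = 0.197 mA.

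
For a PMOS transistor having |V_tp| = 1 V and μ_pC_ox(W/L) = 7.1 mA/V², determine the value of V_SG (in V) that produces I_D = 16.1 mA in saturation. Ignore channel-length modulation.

V_SG = 3.13 V

In saturation I_D = ½ k_p (V_SG − |V_tp|)², so V_SG − |V_tp| = √(2 I_D / k_p) = √(2 × 16.1 / 7.1) = 2.13 V.
V_SG = 1 + 2.13 = 3.13 V.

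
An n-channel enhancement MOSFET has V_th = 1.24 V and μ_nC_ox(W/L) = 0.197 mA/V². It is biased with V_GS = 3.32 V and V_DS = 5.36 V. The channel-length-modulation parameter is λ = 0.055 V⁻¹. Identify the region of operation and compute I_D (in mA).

Saturation; I_D = 0.552 mA

V_ov = V_GS − V_th = 3.32 − 1.24 = 2.08 V.
Since V_DS = 5.36 V ≥ V_ov = 2.08 V, the device is in saturation.
I_D = ½ k_n V_ov² (1 + λ V_DS) = 0.5 × 0.197 × 2.08² × (1 + 0.055 × 5.36) = 0.552 mA.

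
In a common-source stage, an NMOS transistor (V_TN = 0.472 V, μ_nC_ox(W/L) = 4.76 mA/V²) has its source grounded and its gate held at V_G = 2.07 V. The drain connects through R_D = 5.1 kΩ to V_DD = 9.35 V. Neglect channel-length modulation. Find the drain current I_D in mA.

I_D = 1.78 mA

V_GS = V_G = 2.07 V, so V_ov = 2.07 − 0.472 = 1.6 V.
Assume saturation: I_D = ½ k_n V_ov² = 0.5 × 4.76 × 1.6² = 6.08 mA, giving V_DS = V_DD − I_D R_D = 9.35 − 6.08 × 5.1 = -21.6 V.
But -21.6 V < V_ov = 1.6 V, so the device is actually in triode.
In triode I_D = k_n[V_ov V_DS − ½ V_DS²] and I_D = (V_DD − V_DS)/R_D. Equating: 12.1 V_DS² − 39.79 V_DS + 9.35 = 0, giving V_DS = 0.255 V (the root below V_ov).
I_D = (9.35 − 0.255) / 5.1 = 1.78 mA.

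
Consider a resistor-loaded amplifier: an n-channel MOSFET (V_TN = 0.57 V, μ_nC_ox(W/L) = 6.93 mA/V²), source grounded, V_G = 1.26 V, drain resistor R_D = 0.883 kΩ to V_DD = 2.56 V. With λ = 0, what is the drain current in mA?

V_GS = V_G = 1.26 V, so V_ov = 1.26 − 0.57 = 0.69 V.
Assume saturation: I_D = ½ k_n V_ov² = 0.5 × 6.93 × 0.69² = 1.65 mA, giving V_DS = V_DD − I_D R_D = 2.56 − 1.65 × 0.883 = 1.1 V.
V_DS = 1.1 V ≥ V_ov = 0.69 V, confirming saturation.

I_D = 1.65 mA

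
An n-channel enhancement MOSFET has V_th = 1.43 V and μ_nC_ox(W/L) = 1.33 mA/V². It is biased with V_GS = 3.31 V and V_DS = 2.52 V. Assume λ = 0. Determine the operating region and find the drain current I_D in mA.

V_ov = V_GS − V_th = 3.31 − 1.43 = 1.88 V.
Since V_DS = 2.52 V ≥ V_ov = 1.88 V, the device is in saturation.
I_D = ½ k_n V_ov² = 0.5 × 1.33 × 1.88² = 2.35 mA.

Saturation; I_D = 2.35 mA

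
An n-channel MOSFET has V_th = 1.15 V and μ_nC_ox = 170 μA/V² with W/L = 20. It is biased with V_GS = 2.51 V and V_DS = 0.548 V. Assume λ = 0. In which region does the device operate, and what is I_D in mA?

Triode; I_D = 2.02 mA

k_n = μ_nC_ox · (W/L) = 3.4 mA/V².
V_ov = V_GS − V_th = 2.51 − 1.15 = 1.36 V.
Since V_DS = 0.548 V < V_ov = 1.36 V, the device is in the triode region.
I_D = k_n [V_ov · V_DS − ½ V_DS²] = 3.4 × [1.36 × 0.548 − 0.5 × 0.548²] = 2.02 mA.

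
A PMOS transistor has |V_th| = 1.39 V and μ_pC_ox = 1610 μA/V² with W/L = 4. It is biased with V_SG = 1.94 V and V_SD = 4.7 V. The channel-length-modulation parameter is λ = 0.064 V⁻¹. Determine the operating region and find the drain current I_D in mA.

Saturation; I_D = 1.27 mA

k_p = μ_pC_ox · (W/L) = 6.44 mA/V².
V_ov = V_SG − |V_th| = 1.94 − 1.39 = 0.55 V.
Since V_SD = 4.7 V ≥ V_ov = 0.55 V, the device is in saturation.
I_D = ½ k_p V_ov² (1 + λ V_SD) = 0.5 × 6.44 × 0.55² × (1 + 0.064 × 4.7) = 1.27 mA.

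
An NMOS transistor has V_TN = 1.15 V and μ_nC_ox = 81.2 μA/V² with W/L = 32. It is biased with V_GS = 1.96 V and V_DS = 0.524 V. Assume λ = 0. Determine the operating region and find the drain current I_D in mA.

k_n = μ_nC_ox · (W/L) = 2.598 mA/V².
V_ov = V_GS − V_TN = 1.96 − 1.15 = 0.81 V.
Since V_DS = 0.524 V < V_ov = 0.81 V, the device is in the triode region.
I_D = k_n [V_ov · V_DS − ½ V_DS²] = 2.598 × [0.81 × 0.524 − 0.5 × 0.524²] = 0.746 mA.

Triode; I_D = 0.746 mA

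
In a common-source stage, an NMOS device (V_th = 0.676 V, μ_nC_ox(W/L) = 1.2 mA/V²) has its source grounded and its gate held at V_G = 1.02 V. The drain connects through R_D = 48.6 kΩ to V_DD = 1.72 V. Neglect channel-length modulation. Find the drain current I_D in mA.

V_GS = V_G = 1.02 V, so V_ov = 1.02 − 0.676 = 0.344 V.
Assume saturation: I_D = ½ k_n V_ov² = 0.5 × 1.2 × 0.344² = 0.071 mA, giving V_DS = V_DD − I_D R_D = 1.72 − 0.071 × 48.6 = -1.73 V.
But -1.73 V < V_ov = 0.344 V, so the device is actually in triode.
In triode I_D = k_n[V_ov V_DS − ½ V_DS²] and I_D = (V_DD − V_DS)/R_D. Equating: 29.2 V_DS² − 21.06 V_DS + 1.72 = 0, giving V_DS = 0.0939 V (the root below V_ov).
I_D = (1.72 − 0.0939) / 48.6 = 0.0335 mA.

I_D = 0.0335 mA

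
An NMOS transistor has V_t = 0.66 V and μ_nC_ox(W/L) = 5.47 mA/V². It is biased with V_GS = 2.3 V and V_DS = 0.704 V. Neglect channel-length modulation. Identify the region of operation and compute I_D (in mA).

V_ov = V_GS − V_t = 2.3 − 0.66 = 1.64 V.
Since V_DS = 0.704 V < V_ov = 1.64 V, the device is in the triode region.
I_D = k_n [V_ov · V_DS − ½ V_DS²] = 5.47 × [1.64 × 0.704 − 0.5 × 0.704²] = 4.96 mA.

Triode; I_D = 4.96 mA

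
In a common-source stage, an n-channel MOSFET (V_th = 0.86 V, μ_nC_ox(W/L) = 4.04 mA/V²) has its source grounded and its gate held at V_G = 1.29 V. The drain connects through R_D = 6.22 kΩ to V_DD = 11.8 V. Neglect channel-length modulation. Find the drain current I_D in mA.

V_GS = V_G = 1.29 V, so V_ov = 1.29 − 0.86 = 0.43 V.
Assume saturation: I_D = ½ k_n V_ov² = 0.5 × 4.04 × 0.43² = 0.373 mA, giving V_DS = V_DD − I_D R_D = 11.8 − 0.373 × 6.22 = 9.48 V.
V_DS = 9.48 V ≥ V_ov = 0.43 V, confirming saturation.

I_D = 0.373 mA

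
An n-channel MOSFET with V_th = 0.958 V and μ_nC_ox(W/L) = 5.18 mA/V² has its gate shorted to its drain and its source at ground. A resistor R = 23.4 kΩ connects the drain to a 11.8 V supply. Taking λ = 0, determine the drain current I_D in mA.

I_D = 0.446 mA

With gate tied to drain, V_GS = V_DS ≥ V_GS − V_th, so the device is in saturation.
KCL at the drain: ½ k_n (V_GS − V_th)² = (V_DD − V_GS)/R.
Let x = V_GS − 0.958. Then 60.6 x² + x − 10.84 = 0, giving x = 0.415 V (positive root), so V_GS = 1.37 V.
I_D = (V_DD − V_GS)/R = (11.8 − 1.37) / 23.4 = 0.446 mA.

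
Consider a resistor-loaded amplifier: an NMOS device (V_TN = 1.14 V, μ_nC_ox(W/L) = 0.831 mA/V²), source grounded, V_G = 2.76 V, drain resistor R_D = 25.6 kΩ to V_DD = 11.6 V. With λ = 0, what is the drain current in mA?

V_GS = V_G = 2.76 V, so V_ov = 2.76 − 1.14 = 1.62 V.
Assume saturation: I_D = ½ k_n V_ov² = 0.5 × 0.831 × 1.62² = 1.09 mA, giving V_DS = V_DD − I_D R_D = 11.6 − 1.09 × 25.6 = -16.3 V.
But -16.3 V < V_ov = 1.62 V, so the device is actually in triode.
In triode I_D = k_n[V_ov V_DS − ½ V_DS²] and I_D = (V_DD − V_DS)/R_D. Equating: 10.6 V_DS² − 35.46 V_DS + 11.6 = 0, giving V_DS = 0.368 V (the root below V_ov).
I_D = (11.6 − 0.368) / 25.6 = 0.439 mA.

I_D = 0.439 mA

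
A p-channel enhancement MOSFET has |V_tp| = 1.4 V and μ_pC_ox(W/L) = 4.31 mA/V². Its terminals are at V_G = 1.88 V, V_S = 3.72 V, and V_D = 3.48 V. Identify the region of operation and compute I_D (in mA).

V_SG = V_S − V_G = 3.72 − 1.88 = 1.84 V; V_SD = V_S − V_D = 3.72 − 3.48 = 0.24 V.
V_ov = V_SG − |V_tp| = 1.84 − 1.4 = 0.44 V.
Since V_SD = 0.24 V < V_ov = 0.44 V, the device is in the triode region.
I_D = k_p [V_ov · V_SD − ½ V_SD²] = 4.31 × [0.44 × 0.24 − 0.5 × 0.24²] = 0.331 mA.

Triode; I_D = 0.331 mA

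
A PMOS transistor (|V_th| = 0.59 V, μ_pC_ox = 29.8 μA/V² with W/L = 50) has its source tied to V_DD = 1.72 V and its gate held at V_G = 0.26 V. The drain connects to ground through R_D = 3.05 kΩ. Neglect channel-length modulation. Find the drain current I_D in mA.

V_SG = V_DD − V_G = 1.72 − 0.26 = 1.46 V, so V_ov = 1.46 − 0.59 = 0.87 V.
k_p = μ_pC_ox · (W/L) = 1.49 mA/V².
Assume saturation: I_D = ½ k_p V_ov² = 0.5 × 1.49 × 0.87² = 0.564 mA, giving V_SD = V_DD − I_D R_D = 1.72 − 0.564 × 3.05 = 0.000134 V.
But 0.000134 V < V_ov = 0.87 V, so the device is actually in triode.
In triode I_D = k_p[V_ov V_SD − ½ V_SD²] and I_D = (V_DD − V_SD)/R_D. Equating: 2.27 V_SD² − 4.954 V_SD + 1.72 = 0, giving V_SD = 0.433 V (the root below V_ov).
I_D = (1.72 − 0.433) / 3.05 = 0.422 mA.

I_D = 0.422 mA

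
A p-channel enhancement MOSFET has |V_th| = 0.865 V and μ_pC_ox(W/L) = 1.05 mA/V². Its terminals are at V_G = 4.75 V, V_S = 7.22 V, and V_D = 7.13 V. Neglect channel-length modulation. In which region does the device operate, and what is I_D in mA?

Triode; I_D = 0.147 mA

V_SG = V_S − V_G = 7.22 − 4.75 = 2.47 V; V_SD = V_S − V_D = 7.22 − 7.13 = 0.09 V.
V_ov = V_SG − |V_th| = 2.47 − 0.865 = 1.6 V.
Since V_SD = 0.09 V < V_ov = 1.6 V, the device is in the triode region.
I_D = k_p [V_ov · V_SD − ½ V_SD²] = 1.05 × [1.6 × 0.09 − 0.5 × 0.09²] = 0.147 mA.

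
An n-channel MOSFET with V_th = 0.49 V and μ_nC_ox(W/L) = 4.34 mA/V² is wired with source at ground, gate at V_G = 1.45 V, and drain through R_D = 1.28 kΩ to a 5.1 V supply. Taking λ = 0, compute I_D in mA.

V_GS = V_G = 1.45 V, so V_ov = 1.45 − 0.49 = 0.96 V.
Assume saturation: I_D = ½ k_n V_ov² = 0.5 × 4.34 × 0.96² = 2 mA, giving V_DS = V_DD − I_D R_D = 5.1 − 2 × 1.28 = 2.54 V.
V_DS = 2.54 V ≥ V_ov = 0.96 V, confirming saturation.

I_D = 2.00 mA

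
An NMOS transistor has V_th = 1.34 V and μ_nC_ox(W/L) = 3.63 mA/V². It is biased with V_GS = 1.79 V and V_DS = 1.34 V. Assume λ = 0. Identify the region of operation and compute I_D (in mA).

Saturation; I_D = 0.368 mA

V_ov = V_GS − V_th = 1.79 − 1.34 = 0.45 V.
Since V_DS = 1.34 V ≥ V_ov = 0.45 V, the device is in saturation.
I_D = ½ k_n V_ov² = 0.5 × 3.63 × 0.45² = 0.368 mA.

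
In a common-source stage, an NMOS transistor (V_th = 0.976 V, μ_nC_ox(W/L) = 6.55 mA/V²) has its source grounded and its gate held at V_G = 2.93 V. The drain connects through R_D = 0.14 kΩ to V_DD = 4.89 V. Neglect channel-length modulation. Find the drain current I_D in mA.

I_D = 12.5 mA

V_GS = V_G = 2.93 V, so V_ov = 2.93 − 0.976 = 1.95 V.
Assume saturation: I_D = ½ k_n V_ov² = 0.5 × 6.55 × 1.95² = 12.5 mA, giving V_DS = V_DD − I_D R_D = 4.89 − 12.5 × 0.14 = 3.14 V.
V_DS = 3.14 V ≥ V_ov = 1.95 V, confirming saturation.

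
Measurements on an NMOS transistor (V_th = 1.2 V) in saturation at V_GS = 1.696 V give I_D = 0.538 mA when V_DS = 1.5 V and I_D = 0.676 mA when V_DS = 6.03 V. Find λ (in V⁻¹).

With V_GS fixed, I_D ∝ (1 + λ V_DS) in saturation, so I_D2/I_D1 = (1 + λ V_DS2)/(1 + λ V_DS1).
0.676/0.538 = 1.257 = (1 + 6.03 λ)/(1 + 1.5 λ).
Solving: λ (I_D1 V_DS2 − I_D2 V_DS1) = I_D2 − I_D1, so λ = (0.676 − 0.538) / (0.538 × 6.03 − 0.676 × 1.5) = 0.138 / 2.23 = 0.0619 V⁻¹.

λ = 0.0619 V⁻¹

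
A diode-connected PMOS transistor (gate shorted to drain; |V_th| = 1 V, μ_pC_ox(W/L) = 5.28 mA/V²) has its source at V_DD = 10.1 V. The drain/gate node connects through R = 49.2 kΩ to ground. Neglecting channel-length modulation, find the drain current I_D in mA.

With gate tied to drain, V_SG = V_SD ≥ V_SG − |V_th|, so the device is in saturation.
KCL at the drain: ½ k_p (V_SG − |V_th|)² = (V_DD − V_SG)/R.
Let x = V_SG − 1. Then 130 x² + x − 9.1 = 0, giving x = 0.261 V (positive root), so V_SG = 1.26 V.
I_D = (V_DD − V_SG)/R = (10.1 − 1.26) / 49.2 = 0.18 mA.

I_D = 0.180 mA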